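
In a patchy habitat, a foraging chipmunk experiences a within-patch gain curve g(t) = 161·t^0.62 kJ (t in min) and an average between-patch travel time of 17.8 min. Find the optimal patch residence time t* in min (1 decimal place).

Optimal t* satisfies g'(t*) = g(t*)/(T + t*).
g'(t) = 0.62·161·t^-0.38. Setting 0.62·161·t^-0.38 = 161·t^0.62/(17.8+t) gives 0.62(17.8+t) = t, so 0.38·t = 0.62×17.8.
t* = 0.62×17.8/0.38 = 29.04 min.

29.0 min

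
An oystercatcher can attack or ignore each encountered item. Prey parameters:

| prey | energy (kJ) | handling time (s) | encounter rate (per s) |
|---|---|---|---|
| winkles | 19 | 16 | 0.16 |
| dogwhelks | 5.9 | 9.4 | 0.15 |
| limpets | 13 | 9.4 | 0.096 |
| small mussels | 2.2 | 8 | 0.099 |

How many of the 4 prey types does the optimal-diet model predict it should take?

2

E/h in descending order: limpets 1.38, winkles 1.19, dogwhelks 0.628, small mussels 0.275 kJ/s. The optimal diet is the largest prefix of this list for which every included type satisfies E_i/h_i > R on the types above it.
Rate on top 1: 0.656. winkles: 1.19 > 0.656 → include.
Rate on top 2: 0.9609. dogwhelks: 0.628 < 0.9609 → exclude; stop.
Optimal diet: limpets, winkles — 2 of 4 types.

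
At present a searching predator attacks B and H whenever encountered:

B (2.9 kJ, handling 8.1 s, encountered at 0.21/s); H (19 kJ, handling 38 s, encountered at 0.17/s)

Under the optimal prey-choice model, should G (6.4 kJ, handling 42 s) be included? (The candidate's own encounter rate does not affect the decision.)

No

On B and H alone, R = ΣλE/(1+Σλh) = 3.839/9.161 = 0.4191 kJ/s.
Profitability of G: 6.4/42 = 0.1524 kJ/s.
0.1524 < 0.4191, so adding G would lower the average — exclude it.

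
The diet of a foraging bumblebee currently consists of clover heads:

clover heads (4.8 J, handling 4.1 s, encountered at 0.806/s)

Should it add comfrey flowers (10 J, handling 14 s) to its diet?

On clover heads alone, R = ΣλE/(1+Σλh) = 3.869/4.305 = 0.8988 J/s.
comfrey flowers: E/h = 10/14 = 0.7143 J/s.
0.7143 < 0.8988, so adding comfrey flowers would lower the average — exclude it.

No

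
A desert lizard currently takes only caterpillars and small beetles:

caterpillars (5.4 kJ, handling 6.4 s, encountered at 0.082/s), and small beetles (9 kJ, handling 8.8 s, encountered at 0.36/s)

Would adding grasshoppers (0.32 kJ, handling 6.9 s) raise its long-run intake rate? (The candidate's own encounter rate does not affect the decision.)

Current rate: (0.082×5.4 + 0.36×9)/(1 + 0.082×6.4 + 0.36×8.8) = 0.7848 kJ/s.
Profitability of grasshoppers: 0.32/6.9 = 0.04638 kJ/s.
Since 0.04638 < R, time spent handling grasshoppers is better spent searching.

No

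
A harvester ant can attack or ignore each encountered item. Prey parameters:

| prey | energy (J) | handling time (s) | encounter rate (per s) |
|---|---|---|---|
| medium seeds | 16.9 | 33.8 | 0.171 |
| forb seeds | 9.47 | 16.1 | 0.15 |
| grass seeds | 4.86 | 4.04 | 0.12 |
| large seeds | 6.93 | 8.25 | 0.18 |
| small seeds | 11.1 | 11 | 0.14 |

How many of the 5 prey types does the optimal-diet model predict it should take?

3

Profitabilities (E/h, J/s): grass seeds 1.2, small seeds 1.01, large seeds 0.84, forb seeds 0.588, medium seeds 0.5. Add prey in this order while the next type's profitability exceeds the intake rate on those already taken.
Rate on top 1: 0.3928. small seeds: 1.01 > 0.3928 → include.
Rate on top 2: 0.7066. large seeds: 0.84 > 0.7066 → include.
Rate on top 3: 0.7505. forb seeds: 0.588 < 0.7505 → exclude; stop.
Optimal diet: grass seeds, small seeds, large seeds — 3 of 5 types.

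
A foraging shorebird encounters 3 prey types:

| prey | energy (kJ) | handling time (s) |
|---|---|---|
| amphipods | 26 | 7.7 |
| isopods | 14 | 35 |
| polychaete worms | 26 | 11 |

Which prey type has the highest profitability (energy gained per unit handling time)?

In descending order of E/h:
amphipods: 26/7.7 = 3.38 kJ/s
polychaete worms: 26/11 = 2.36 kJ/s
isopods: 14/35 = 0.4 kJ/s

amphipods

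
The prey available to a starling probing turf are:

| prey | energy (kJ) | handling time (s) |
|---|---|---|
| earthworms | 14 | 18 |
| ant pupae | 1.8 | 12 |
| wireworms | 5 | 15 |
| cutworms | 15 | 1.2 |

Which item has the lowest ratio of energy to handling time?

In descending order of E/h:
cutworms: 15/1.2 = 12.5 kJ/s
earthworms: 14/18 = 0.778 kJ/s
wireworms: 5/15 = 0.333 kJ/s
ant pupae: 1.8/12 = 0.15 kJ/s

ant pupae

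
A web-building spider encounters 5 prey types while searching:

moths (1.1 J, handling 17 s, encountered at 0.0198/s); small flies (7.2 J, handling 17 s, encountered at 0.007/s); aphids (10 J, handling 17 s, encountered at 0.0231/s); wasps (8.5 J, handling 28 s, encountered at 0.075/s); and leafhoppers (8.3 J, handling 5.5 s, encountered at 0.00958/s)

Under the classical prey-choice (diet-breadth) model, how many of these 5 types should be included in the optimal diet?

4

Rank by E/h (J/s): leafhoppers 1.51, aphids 0.588, small flies 0.424, wasps 0.304, moths 0.0647. Include each in turn until the next type's E/h falls below the running intake rate.
Rate on top 1: 0.07553. aphids: 0.588 > 0.07553 → include.
Rate on top 2: 0.2148. small flies: 0.424 > 0.2148 → include.
Rate on top 3: 0.2307. wasps: 0.304 > 0.2307 → include.
Rate on top 4: 0.2725. moths: 0.0647 < 0.2725 → exclude; stop.
Optimal diet: leafhoppers, aphids, small flies, wasps — 4 of 5 types.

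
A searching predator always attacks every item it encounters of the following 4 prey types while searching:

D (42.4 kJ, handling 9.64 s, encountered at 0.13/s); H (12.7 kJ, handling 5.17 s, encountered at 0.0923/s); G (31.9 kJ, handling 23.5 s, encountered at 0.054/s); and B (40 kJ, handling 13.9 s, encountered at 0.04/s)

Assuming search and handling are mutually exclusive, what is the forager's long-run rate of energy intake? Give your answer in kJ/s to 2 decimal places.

2.20 kJ/s

R = (0.13×42.4 + 0.0923×12.7 + 0.054×31.9 + 0.04×40) / (1 + 0.13×9.64 + 0.0923×5.17 + 0.054×23.5 + 0.04×13.9) = 10.01/4.555 = 2.197 kJ/s.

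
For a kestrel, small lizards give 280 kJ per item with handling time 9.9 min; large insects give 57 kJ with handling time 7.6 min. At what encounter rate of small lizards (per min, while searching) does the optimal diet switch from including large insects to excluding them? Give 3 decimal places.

0.036 per min

The zero-one rule: include large insects iff E₂/h₂ > λE₁/(1+λh₁). Equality gives the switch point.
λE₁h₂ = E₂ + λE₂h₁ ⇒ λ = E₂/(E₁h₂ − E₂h₁) = 57/(2128 − 564.3) = 0.03645 per min.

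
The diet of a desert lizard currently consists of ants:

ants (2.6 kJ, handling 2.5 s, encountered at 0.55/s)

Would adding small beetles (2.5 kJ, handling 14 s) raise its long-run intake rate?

No

Intake rate on the current diet: R = (0.55×2.6) / (1 + 0.55×2.5) = 1.43/2.375 = 0.6021 kJ/s.
Profitability of small beetles: 2.5/14 = 0.1786 kJ/s.
0.1786 < 0.6021, so adding small beetles would lower the average — exclude it.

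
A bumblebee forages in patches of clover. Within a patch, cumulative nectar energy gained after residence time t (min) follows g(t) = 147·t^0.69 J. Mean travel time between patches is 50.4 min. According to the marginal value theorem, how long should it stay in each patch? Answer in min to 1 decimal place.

112.2 min

By the marginal value theorem, leave when the instantaneous gain rate g'(t) equals the habitat-wide average g(t)/(T + t).
g'(t) = 0.69·147·t^-0.31. Setting 0.69·147·t^-0.31 = 147·t^0.69/(50.4+t) gives 0.69(50.4+t) = t, so 0.31·t = 0.69×50.4.
t* = 0.69×50.4/0.31 = 112.2 min.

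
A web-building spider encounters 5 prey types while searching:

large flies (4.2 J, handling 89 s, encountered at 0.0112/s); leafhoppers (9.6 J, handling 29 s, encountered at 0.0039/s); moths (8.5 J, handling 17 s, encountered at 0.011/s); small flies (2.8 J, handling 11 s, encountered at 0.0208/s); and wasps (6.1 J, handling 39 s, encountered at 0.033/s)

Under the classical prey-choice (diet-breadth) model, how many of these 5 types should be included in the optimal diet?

4

E/h in descending order: moths 0.5, leafhoppers 0.331, small flies 0.255, wasps 0.156, large flies 0.0472 J/s. The optimal diet is the largest prefix of this list for which every included type satisfies E_i/h_i > R on the types above it.
Rate on top 1: 0.07877. leafhoppers: 0.331 > 0.07877 → include.
Rate on top 2: 0.1007. small flies: 0.255 > 0.1007 → include.
Rate on top 3: 0.1237. wasps: 0.156 > 0.1237 → include.
Rate on top 4: 0.1387. large flies: 0.0472 < 0.1387 → exclude; stop.
Optimal diet: moths, leafhoppers, small flies, wasps — 4 of 5 types.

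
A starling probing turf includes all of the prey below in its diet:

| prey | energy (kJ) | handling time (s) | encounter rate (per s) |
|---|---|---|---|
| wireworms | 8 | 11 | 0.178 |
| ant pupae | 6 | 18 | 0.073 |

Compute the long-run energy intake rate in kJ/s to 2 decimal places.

R = (0.178×8 + 0.073×6) / (1 + 0.178×11 + 0.073×18) = 1.862/4.272 = 0.4359 kJ/s.

0.44 kJ/s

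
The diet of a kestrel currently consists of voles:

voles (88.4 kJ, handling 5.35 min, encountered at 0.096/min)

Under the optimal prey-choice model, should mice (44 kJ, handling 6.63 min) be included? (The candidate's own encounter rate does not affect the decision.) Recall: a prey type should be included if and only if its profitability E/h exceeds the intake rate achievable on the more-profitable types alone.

Current rate: (0.096×88.4)/(1 + 0.096×5.35) = 5.607 kJ/min.
mice: E/h = 44/6.63 = 6.637 kJ/min.
6.637 > 5.607, so adding mice raises the average — include it.

Yes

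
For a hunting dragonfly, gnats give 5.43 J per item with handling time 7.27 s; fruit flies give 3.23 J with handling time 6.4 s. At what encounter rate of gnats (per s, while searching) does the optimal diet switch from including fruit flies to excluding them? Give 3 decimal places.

0.287 per s

Drop fruit flies once their profitability E₂/h₂ falls below the rate achievable on gnats alone: E₂/h₂ = λE₁/(1 + λh₁).
Solve for λ: λE₁h₂ = E₂(1 + λh₁) → λ(E₁h₂ − E₂h₁) = E₂ → λ = E₂/(E₁h₂ − E₂h₁).
λ = 3.23/(5.43×6.4 − 3.23×7.27) = 3.23/11.27 = 0.2866 per s.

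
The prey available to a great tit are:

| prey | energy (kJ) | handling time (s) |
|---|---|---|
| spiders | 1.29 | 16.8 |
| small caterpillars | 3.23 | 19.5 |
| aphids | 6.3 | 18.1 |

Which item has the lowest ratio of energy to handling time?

spiders

In descending order of E/h:
aphids: 6.3/18.1 = 0.348 kJ/s
small caterpillars: 3.23/19.5 = 0.166 kJ/s
spiders: 1.29/16.8 = 0.0768 kJ/s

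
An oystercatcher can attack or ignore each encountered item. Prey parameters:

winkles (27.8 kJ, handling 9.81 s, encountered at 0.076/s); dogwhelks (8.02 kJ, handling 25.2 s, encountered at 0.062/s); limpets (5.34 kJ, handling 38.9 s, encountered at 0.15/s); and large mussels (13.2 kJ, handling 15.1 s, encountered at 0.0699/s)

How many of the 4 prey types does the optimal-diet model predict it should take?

Profitabilities (E/h, kJ/s): winkles 2.83, large mussels 0.874, dogwhelks 0.318, limpets 0.137. Add prey in this order while the next type's profitability exceeds the intake rate on those already taken.
Rate on top 1: 1.21. large mussels: 0.874 < 1.21 → exclude; stop.
Optimal diet: winkles — 1 of 4 types.

1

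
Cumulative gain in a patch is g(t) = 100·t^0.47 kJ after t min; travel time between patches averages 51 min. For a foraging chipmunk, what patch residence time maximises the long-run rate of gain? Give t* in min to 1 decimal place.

Optimal t* satisfies g'(t*) = g(t*)/(T + t*).
g'(t) = 0.47·100·t^-0.53. Setting 0.47·100·t^-0.53 = 100·t^0.47/(51+t) gives 0.47(51+t) = t, so 0.53·t = 0.47×51.
t* = 0.47×51/0.53 = 45.23 min.

45.2 min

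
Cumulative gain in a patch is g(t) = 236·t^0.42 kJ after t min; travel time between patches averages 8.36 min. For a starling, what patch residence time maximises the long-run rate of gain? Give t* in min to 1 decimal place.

6.1 min

By the marginal value theorem, leave when the instantaneous gain rate g'(t) equals the habitat-wide average g(t)/(T + t).
g'(t) = 0.42·236·t^-0.58. Setting 0.42·236·t^-0.58 = 236·t^0.42/(8.36+t) gives 0.42(8.36+t) = t, so 0.58·t = 0.42×8.36.
t* = 0.42×8.36/0.58 = 6.054 min.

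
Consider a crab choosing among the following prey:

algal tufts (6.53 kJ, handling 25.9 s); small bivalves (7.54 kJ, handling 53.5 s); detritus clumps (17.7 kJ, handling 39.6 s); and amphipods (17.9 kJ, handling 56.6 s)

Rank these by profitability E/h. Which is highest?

detritus clumps

In descending order of E/h:
detritus clumps: 17.7/39.6 = 0.447 kJ/s
amphipods: 17.9/56.6 = 0.316 kJ/s
algal tufts: 6.53/25.9 = 0.252 kJ/s
small bivalves: 7.54/53.5 = 0.141 kJ/s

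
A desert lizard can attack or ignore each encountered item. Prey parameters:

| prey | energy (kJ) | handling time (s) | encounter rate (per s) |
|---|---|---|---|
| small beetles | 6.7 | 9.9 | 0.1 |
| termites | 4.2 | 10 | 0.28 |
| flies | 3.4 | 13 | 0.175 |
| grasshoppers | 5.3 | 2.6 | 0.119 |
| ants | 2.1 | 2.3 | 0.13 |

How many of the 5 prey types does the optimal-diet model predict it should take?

E/h in descending order: grasshoppers 2.04, ants 0.913, small beetles 0.677, termites 0.42, flies 0.262 kJ/s. The optimal diet is the largest prefix of this list for which every included type satisfies E_i/h_i > R on the types above it.
Rate on top 1: 0.4817. ants: 0.913 > 0.4817 → include.
Rate on top 2: 0.5619. small beetles: 0.677 > 0.5619 → include.
Rate on top 3: 0.6056. termites: 0.42 < 0.6056 → exclude; stop.
Optimal diet: grasshoppers, ants, small beetles — 3 of 5 types.

3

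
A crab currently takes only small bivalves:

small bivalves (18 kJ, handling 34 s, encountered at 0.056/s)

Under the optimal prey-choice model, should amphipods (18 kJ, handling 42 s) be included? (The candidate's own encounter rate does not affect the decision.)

Yes

Intake rate on the current diet: R = (0.056×18) / (1 + 0.056×34) = 1.008/2.904 = 0.3471 kJ/s.
amphipods: E/h = 18/42 = 0.4286 kJ/s.
0.4286 > 0.3471, so adding amphipods raises the average — include it.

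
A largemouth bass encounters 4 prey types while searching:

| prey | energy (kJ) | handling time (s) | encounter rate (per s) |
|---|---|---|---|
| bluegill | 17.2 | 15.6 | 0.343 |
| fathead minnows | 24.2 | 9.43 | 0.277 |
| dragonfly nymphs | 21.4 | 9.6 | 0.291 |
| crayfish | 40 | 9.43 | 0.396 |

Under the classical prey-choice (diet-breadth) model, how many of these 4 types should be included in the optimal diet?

E/h in descending order: crayfish 4.24, fathead minnows 2.57, dragonfly nymphs 2.23, bluegill 1.1 kJ/s. The optimal diet is the largest prefix of this list for which every included type satisfies E_i/h_i > R on the types above it.
Rate on top 1: 3.346. fathead minnows: 2.57 < 3.346 → exclude; stop.
Optimal diet: crayfish — 1 of 4 types.

1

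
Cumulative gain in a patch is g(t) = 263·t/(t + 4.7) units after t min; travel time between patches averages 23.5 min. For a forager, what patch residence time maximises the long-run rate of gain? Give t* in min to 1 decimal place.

10.5 min

Optimal t* satisfies g'(t*) = g(t*)/(T + t*).
g'(t) = 263·4.7/(t + 4.7)². Setting 263·4.7/(t+4.7)² = 263t/[(t+4.7)(23.5+t)] gives 4.7(23.5+t) = t(t+4.7), so t² = 4.7×23.5 = 110.5.
t* = √110.5 = 10.51 min.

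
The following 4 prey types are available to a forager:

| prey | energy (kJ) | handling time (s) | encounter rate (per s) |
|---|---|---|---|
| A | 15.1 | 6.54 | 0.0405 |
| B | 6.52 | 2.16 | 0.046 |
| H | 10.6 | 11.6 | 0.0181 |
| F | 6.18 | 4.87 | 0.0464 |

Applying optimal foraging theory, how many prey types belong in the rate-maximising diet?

4

Rank by E/h (kJ/s): B 3.02, A 2.31, F 1.27, H 0.914. Include each in turn until the next type's E/h falls below the running intake rate.
Rate on top 1: 0.2728. A: 2.31 > 0.2728 → include.
Rate on top 2: 0.6681. F: 1.27 > 0.6681 → include.
Rate on top 3: 0.7535. H: 0.914 > 0.7535 → include.
Optimal diet: B, A, F, H — 4 of 4 types.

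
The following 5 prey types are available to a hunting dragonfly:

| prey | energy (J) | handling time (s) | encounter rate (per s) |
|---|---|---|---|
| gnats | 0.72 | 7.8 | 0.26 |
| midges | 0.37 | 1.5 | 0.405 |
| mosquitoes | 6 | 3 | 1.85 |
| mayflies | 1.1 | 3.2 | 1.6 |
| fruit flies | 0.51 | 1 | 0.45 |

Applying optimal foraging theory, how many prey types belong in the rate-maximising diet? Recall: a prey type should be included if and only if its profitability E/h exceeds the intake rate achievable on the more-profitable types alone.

1

Rank by E/h (J/s): mosquitoes 2, fruit flies 0.51, mayflies 0.344, midges 0.247, gnats 0.0923. Include each in turn until the next type's E/h falls below the running intake rate.
Rate on top 1: 1.695. fruit flies: 0.51 < 1.695 → exclude; stop.
Optimal diet: mosquitoes — 1 of 5 types.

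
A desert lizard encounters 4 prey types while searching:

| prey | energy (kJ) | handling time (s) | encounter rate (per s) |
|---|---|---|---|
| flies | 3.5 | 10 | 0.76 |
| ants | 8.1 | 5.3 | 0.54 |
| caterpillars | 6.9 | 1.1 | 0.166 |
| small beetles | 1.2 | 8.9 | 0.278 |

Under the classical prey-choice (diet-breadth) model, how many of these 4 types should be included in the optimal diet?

Profitabilities (E/h, kJ/s): caterpillars 6.27, ants 1.53, flies 0.35, small beetles 0.135. Add prey in this order while the next type's profitability exceeds the intake rate on those already taken.
Rate on top 1: 0.9685. ants: 1.53 > 0.9685 → include.
Rate on top 2: 1.365. flies: 0.35 < 1.365 → exclude; stop.
Optimal diet: caterpillars, ants — 2 of 4 types.

2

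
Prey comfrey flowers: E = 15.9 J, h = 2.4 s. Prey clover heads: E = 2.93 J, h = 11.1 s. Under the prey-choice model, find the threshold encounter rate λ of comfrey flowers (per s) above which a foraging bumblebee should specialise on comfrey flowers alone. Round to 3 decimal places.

At the threshold, the rate on comfrey flowers alone equals the profitability of clover heads: λ·15.9/(1 + λ·2.4) = 2.93/11.1 = 0.264.
Rearranging, λ(15.9 − 0.264×2.4) = 0.264, so λ = 0.264/15.27 = 0.01729 per s.

0.017 per s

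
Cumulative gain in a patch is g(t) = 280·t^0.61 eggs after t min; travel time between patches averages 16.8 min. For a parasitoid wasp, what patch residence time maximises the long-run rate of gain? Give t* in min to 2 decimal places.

26.28 min

By the marginal value theorem, leave when the instantaneous gain rate g'(t) equals the habitat-wide average g(t)/(T + t).
g'(t) = 0.61·280·t^-0.39. Setting 0.61·280·t^-0.39 = 280·t^0.61/(16.8+t) gives 0.61(16.8+t) = t, so 0.39·t = 0.61×16.8.
t* = 0.61×16.8/0.39 = 26.28 min.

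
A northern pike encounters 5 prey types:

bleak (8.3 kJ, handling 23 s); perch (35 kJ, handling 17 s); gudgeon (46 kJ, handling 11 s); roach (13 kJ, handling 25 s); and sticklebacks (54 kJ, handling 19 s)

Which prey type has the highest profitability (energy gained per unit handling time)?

In descending order of E/h:
gudgeon: 46/11 = 4.18 kJ/s
sticklebacks: 54/19 = 2.84 kJ/s
perch: 35/17 = 2.06 kJ/s
roach: 13/25 = 0.52 kJ/s
bleak: 8.3/23 = 0.361 kJ/s

gudgeon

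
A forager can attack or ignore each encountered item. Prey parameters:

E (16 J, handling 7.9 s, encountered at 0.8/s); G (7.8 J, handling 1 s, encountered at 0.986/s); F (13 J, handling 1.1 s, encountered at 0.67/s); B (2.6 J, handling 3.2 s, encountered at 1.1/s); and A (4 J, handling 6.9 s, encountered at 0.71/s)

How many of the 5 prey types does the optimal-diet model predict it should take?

2

E/h in descending order: F 11.8, G 7.8, E 2.03, B 0.812, A 0.58 J/s. The optimal diet is the largest prefix of this list for which every included type satisfies E_i/h_i > R on the types above it.
Rate on top 1: 5.014. G: 7.8 > 5.014 → include.
Rate on top 2: 6.023. E: 2.03 < 6.023 → exclude; stop.
Optimal diet: F, G — 2 of 5 types.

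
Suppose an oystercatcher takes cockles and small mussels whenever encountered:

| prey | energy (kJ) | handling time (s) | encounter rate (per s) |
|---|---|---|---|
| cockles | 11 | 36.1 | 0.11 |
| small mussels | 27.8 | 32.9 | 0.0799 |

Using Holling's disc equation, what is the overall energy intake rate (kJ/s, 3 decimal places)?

0.451 kJ/s

Energy encountered per unit search time: 0.11×11 + 0.0799×27.8 = 3.431 kJ/s.
Handling time per unit search time: 0.11×36.1 + 0.0799×32.9 = 6.6.
Rate = 3.431/(1 + 6.6) = 0.4515 kJ/s.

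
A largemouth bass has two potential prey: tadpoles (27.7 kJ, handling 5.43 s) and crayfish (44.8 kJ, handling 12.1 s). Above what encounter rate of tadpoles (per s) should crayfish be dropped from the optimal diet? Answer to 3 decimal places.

At the threshold, the rate on tadpoles alone equals the profitability of crayfish: λ·27.7/(1 + λ·5.43) = 44.8/12.1 = 3.702.
Rearranging, λ(27.7 − 3.702×5.43) = 3.702, so λ = 3.702/7.596 = 0.4875 per s.

0.487 per s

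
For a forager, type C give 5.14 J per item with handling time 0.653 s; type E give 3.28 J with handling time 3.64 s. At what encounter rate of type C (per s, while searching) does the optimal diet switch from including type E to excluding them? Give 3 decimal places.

0.198 per s

At the threshold, the rate on type C alone equals the profitability of type E: λ·5.14/(1 + λ·0.653) = 3.28/3.64 = 0.9011.
Rearranging, λ(5.14 − 0.9011×0.653) = 0.9011, so λ = 0.9011/4.552 = 0.198 per s.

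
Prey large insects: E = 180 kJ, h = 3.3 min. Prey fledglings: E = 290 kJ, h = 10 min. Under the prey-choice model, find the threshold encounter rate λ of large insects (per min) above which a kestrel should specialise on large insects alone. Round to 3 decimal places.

The zero-one rule: include fledglings iff E₂/h₂ > λE₁/(1+λh₁). Equality gives the switch point.
λE₁h₂ = E₂ + λE₂h₁ ⇒ λ = E₂/(E₁h₂ − E₂h₁) = 290/(1800 − 957) = 0.344 per min.

0.344 per min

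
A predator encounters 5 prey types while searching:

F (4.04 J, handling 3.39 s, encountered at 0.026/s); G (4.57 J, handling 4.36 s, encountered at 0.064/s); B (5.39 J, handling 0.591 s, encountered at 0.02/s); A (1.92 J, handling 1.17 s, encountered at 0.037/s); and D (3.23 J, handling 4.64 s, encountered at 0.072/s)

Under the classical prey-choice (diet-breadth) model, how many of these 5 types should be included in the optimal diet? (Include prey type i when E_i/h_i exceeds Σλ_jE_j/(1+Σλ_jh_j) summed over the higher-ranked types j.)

5

Rank by E/h (J/s): B 9.12, A 1.64, F 1.19, G 1.05, D 0.696. Include each in turn until the next type's E/h falls below the running intake rate.
Rate on top 1: 0.1065. A: 1.64 > 0.1065 → include.
Rate on top 2: 0.1695. F: 1.19 > 0.1695 → include.
Rate on top 3: 0.2483. G: 1.05 > 0.2483 → include.
Rate on top 4: 0.4052. D: 0.696 > 0.4052 → include.
Optimal diet: B, A, F, G, D — 5 of 5 types.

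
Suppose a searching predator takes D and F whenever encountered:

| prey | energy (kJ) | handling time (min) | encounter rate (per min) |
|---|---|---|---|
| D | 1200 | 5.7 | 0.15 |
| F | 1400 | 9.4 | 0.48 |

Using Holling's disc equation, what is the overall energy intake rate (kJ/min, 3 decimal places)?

133.815 kJ/min

Energy encountered per unit search time: 0.15×1200 + 0.48×1400 = 852 kJ/min.
Handling time per unit search time: 0.15×5.7 + 0.48×9.4 = 5.367.
Rate = 852/(1 + 5.367) = 133.8 kJ/min.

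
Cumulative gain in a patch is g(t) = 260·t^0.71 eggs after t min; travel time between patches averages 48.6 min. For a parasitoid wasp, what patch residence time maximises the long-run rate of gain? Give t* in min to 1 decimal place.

By the marginal value theorem, leave when the instantaneous gain rate g'(t) equals the habitat-wide average g(t)/(T + t).
g'(t) = 0.71·260·t^-0.29. Setting 0.71·260·t^-0.29 = 260·t^0.71/(48.6+t) gives 0.71(48.6+t) = t, so 0.29·t = 0.71×48.6.
t* = 0.71×48.6/0.29 = 119 min.

119.0 min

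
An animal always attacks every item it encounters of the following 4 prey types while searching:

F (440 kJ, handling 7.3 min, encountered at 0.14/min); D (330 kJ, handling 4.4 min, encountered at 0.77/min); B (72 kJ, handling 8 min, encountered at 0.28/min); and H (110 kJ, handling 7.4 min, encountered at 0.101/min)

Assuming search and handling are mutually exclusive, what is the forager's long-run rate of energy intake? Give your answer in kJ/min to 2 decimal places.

41.32 kJ/min

R = (0.14×440 + 0.77×330 + 0.28×72 + 0.101×110) / (1 + 0.14×7.3 + 0.77×4.4 + 0.28×8 + 0.101×7.4) = 347/8.397 = 41.32 kJ/min.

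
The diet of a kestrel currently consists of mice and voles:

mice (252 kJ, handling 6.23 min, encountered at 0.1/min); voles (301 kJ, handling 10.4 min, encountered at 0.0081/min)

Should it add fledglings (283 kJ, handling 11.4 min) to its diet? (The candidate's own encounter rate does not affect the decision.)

On mice and voles alone, R = ΣλE/(1+Σλh) = 27.64/1.707 = 16.19 kJ/min.
Profitability of fledglings: 283/11.4 = 24.82 kJ/min.
Since 24.82 > R, including fledglings increases the long-run rate.

Yes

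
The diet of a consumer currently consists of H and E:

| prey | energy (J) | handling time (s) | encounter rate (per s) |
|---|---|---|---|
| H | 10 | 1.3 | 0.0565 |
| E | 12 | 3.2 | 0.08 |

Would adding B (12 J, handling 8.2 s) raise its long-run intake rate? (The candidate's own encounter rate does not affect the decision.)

Intake rate on the current diet: R = (0.0565×10 + 0.08×12) / (1 + 0.0565×1.3 + 0.08×3.2) = 1.525/1.329 = 1.147 J/s.
Profitability of B: 12/8.2 = 1.463 J/s.
1.463 > 1.147, so adding B raises the average — include it.

Yes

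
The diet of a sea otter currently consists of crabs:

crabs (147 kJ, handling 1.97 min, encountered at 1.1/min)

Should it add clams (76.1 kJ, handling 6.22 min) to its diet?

No

Intake rate on the current diet: R = (1.1×147) / (1 + 1.1×1.97) = 161.7/3.167 = 51.06 kJ/min.
Profitability of clams: 76.1/6.22 = 12.23 kJ/min.
12.23 < 51.06, so adding clams would lower the average — exclude it.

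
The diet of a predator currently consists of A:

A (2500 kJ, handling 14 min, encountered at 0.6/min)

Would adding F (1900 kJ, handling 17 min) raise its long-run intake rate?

No

Intake rate on the current diet: R = (0.6×2500) / (1 + 0.6×14) = 1500/9.4 = 159.6 kJ/min.
Profitability of F: 1900/17 = 111.8 kJ/min.
111.8 < 159.6, so adding F would lower the average — exclude it.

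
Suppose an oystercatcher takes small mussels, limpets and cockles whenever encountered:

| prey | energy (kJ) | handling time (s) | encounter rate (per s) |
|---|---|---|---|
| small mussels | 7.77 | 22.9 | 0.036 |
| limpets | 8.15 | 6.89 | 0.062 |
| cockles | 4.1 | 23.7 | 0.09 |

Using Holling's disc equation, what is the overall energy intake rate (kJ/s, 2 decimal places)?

R = Σλ_iE_i / (1 + Σλ_ih_i)
Numerator: 0.036×7.77 + 0.062×8.15 + 0.09×4.1 = 1.154
Denominator: 1 + 0.036×22.9 + 0.062×6.89 + 0.09×23.7 = 4.385
R = 1.154/4.385 = 0.2632 kJ/s

0.26 kJ/s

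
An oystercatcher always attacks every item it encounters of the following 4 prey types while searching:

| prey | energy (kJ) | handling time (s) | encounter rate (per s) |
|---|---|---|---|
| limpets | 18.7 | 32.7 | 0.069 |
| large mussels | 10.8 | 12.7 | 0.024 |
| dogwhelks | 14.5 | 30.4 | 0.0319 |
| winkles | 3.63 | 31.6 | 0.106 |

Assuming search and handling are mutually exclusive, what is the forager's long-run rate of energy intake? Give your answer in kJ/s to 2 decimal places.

0.30 kJ/s

R = (0.069×18.7 + 0.024×10.8 + 0.0319×14.5 + 0.106×3.63) / (1 + 0.069×32.7 + 0.024×12.7 + 0.0319×30.4 + 0.106×31.6) = 2.397/7.88 = 0.3041 kJ/s.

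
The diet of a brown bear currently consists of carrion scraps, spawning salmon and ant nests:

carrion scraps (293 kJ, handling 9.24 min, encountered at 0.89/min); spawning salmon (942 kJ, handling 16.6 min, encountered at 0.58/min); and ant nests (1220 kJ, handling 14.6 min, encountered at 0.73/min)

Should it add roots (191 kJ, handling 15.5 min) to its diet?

No

Intake rate on the current diet: R = (0.89×293 + 0.58×942 + 0.73×1220) / (1 + 0.89×9.24 + 0.58×16.6 + 0.73×14.6) = 1698/29.51 = 57.53 kJ/min.
roots: E/h = 191/15.5 = 12.32 kJ/min.
12.32 < 57.53, so adding roots would lower the average — exclude it.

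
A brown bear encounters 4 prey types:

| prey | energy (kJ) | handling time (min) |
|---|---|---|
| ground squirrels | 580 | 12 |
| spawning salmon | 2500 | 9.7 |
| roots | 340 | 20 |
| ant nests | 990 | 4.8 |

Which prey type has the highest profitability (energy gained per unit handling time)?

spawning salmon

Profitability E/h (kJ/min): ground squirrels = 580/12 = 48.3, spawning salmon = 2500/9.7 = 258, roots = 340/20 = 17, ant nests = 990/4.8 = 206.
Ranked: spawning salmon > ant nests > ground squirrels > roots.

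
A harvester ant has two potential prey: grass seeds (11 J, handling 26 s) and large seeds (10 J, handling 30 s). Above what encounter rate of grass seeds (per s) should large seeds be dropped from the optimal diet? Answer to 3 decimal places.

At the threshold, the rate on grass seeds alone equals the profitability of large seeds: λ·11/(1 + λ·26) = 10/30 = 0.3333.
Rearranging, λ(11 − 0.3333×26) = 0.3333, so λ = 0.3333/2.333 = 0.1429 per s.

0.143 per s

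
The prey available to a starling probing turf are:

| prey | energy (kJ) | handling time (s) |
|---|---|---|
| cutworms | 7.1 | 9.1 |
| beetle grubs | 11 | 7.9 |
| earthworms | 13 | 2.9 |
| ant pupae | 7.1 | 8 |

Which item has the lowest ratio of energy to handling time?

cutworms

In descending order of E/h:
earthworms: 13/2.9 = 4.48 kJ/s
beetle grubs: 11/7.9 = 1.39 kJ/s
ant pupae: 7.1/8 = 0.887 kJ/s
cutworms: 7.1/9.1 = 0.78 kJ/s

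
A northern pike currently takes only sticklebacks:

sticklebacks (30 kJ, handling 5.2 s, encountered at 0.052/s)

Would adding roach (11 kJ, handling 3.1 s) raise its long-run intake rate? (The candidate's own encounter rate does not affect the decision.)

Current rate: (0.052×30)/(1 + 0.052×5.2) = 1.228 kJ/s.
Profitability of roach: 11/3.1 = 3.548 kJ/s.
Since 3.548 > R, including roach increases the long-run rate.

Yes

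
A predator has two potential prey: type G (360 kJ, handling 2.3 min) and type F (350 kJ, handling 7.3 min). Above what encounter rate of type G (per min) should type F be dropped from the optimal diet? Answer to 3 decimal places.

0.192 per min

Drop type F once their profitability E₂/h₂ falls below the rate achievable on type G alone: E₂/h₂ = λE₁/(1 + λh₁).
Solve for λ: λE₁h₂ = E₂(1 + λh₁) → λ(E₁h₂ − E₂h₁) = E₂ → λ = E₂/(E₁h₂ − E₂h₁).
λ = 350/(360×7.3 − 350×2.3) = 350/1823 = 0.192 per min.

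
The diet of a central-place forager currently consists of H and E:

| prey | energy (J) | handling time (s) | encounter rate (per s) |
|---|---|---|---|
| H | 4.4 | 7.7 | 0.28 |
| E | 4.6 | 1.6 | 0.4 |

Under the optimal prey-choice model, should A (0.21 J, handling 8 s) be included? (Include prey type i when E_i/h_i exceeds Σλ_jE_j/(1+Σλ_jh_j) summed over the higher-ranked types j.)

No

Intake rate on the current diet: R = (0.28×4.4 + 0.4×4.6) / (1 + 0.28×7.7 + 0.4×1.6) = 3.072/3.796 = 0.8093 J/s.
Profitability of A: 0.21/8 = 0.02625 J/s.
0.02625 < 0.8093, so adding A would lower the average — exclude it.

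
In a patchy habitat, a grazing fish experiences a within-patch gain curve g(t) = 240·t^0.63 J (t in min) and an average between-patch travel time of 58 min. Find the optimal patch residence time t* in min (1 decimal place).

By the marginal value theorem, leave when the instantaneous gain rate g'(t) equals the habitat-wide average g(t)/(T + t).
g'(t) = 0.63·240·t^-0.37. Setting 0.63·240·t^-0.37 = 240·t^0.63/(58+t) gives 0.63(58+t) = t, so 0.37·t = 0.63×58.
t* = 0.63×58/0.37 = 98.76 min.

98.8 min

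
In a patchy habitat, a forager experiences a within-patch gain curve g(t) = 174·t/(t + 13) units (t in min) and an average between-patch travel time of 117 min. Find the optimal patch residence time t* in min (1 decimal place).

39.0 min

Optimal t* satisfies g'(t*) = g(t*)/(T + t*).
g'(t) = 174·13/(t + 13)². Setting 174·13/(t+13)² = 174t/[(t+13)(117+t)] gives 13(117+t) = t(t+13), so t² = 13×117 = 1521.
t* = √1521 = 39 min.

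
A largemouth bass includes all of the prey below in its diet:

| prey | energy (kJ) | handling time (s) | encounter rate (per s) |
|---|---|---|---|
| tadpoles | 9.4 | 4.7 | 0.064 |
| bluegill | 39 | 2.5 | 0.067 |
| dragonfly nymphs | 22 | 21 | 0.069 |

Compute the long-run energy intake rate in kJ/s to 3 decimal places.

1.622 kJ/s

R = Σλ_iE_i / (1 + Σλ_ih_i)
Numerator: 0.064×9.4 + 0.067×39 + 0.069×22 = 4.733
Denominator: 1 + 0.064×4.7 + 0.067×2.5 + 0.069×21 = 2.917
R = 4.733/2.917 = 1.622 kJ/s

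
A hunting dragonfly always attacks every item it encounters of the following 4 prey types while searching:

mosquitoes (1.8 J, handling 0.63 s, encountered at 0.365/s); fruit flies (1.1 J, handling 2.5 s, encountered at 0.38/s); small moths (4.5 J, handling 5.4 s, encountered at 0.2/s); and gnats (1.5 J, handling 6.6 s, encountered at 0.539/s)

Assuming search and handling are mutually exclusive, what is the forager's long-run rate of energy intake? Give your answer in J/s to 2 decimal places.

0.41 J/s

R = Σλ_iE_i / (1 + Σλ_ih_i)
Numerator: 0.365×1.8 + 0.38×1.1 + 0.2×4.5 + 0.539×1.5 = 2.784
Denominator: 1 + 0.365×0.63 + 0.38×2.5 + 0.2×5.4 + 0.539×6.6 = 6.817
R = 2.784/6.817 = 0.4083 J/s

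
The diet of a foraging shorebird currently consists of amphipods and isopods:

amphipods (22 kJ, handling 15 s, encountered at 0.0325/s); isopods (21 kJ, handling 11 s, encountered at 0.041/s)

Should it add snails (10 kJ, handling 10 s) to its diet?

Yes

Intake rate on the current diet: R = (0.0325×22 + 0.041×21) / (1 + 0.0325×15 + 0.041×11) = 1.576/1.939 = 0.813 kJ/s.
snails: E/h = 10/10 = 1 kJ/s.
1 > 0.813, so adding snails raises the average — include it.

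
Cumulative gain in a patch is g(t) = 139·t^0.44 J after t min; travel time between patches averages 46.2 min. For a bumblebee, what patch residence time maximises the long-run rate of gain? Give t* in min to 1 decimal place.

36.3 min

Maximise g(t)/(T+t): set derivative to zero → g'(t)(T+t) = g(t).
g'(t) = 0.44·139·t^-0.56. Setting 0.44·139·t^-0.56 = 139·t^0.44/(46.2+t) gives 0.44(46.2+t) = t, so 0.56·t = 0.44×46.2.
t* = 0.44×46.2/0.56 = 36.3 min.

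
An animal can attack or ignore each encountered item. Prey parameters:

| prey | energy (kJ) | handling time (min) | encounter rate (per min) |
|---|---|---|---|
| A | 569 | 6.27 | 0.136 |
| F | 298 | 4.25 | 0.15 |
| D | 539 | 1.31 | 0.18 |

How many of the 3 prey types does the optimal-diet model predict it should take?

E/h in descending order: D 411, A 90.7, F 70.1 kJ/min. The optimal diet is the largest prefix of this list for which every included type satisfies E_i/h_i > R on the types above it.
Rate on top 1: 78.51. A: 90.7 > 78.51 → include.
Rate on top 2: 83.51. F: 70.1 < 83.51 → exclude; stop.
Optimal diet: D, A — 2 of 3 types.

2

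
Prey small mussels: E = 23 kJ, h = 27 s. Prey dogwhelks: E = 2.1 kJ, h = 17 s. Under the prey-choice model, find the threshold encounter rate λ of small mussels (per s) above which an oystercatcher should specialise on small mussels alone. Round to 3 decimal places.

0.006 per s

The zero-one rule: include dogwhelks iff E₂/h₂ > λE₁/(1+λh₁). Equality gives the switch point.
λE₁h₂ = E₂ + λE₂h₁ ⇒ λ = E₂/(E₁h₂ − E₂h₁) = 2.1/(391 − 56.7) = 0.006282 per s.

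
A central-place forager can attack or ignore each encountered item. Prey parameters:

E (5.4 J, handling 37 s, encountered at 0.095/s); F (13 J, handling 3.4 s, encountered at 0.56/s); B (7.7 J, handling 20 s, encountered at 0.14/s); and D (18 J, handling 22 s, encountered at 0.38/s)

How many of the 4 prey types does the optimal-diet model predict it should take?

E/h in descending order: F 3.82, D 0.818, B 0.385, E 0.146 J/s. The optimal diet is the largest prefix of this list for which every included type satisfies E_i/h_i > R on the types above it.
Rate on top 1: 2.507. D: 0.818 < 2.507 → exclude; stop.
Optimal diet: F — 1 of 4 types.

1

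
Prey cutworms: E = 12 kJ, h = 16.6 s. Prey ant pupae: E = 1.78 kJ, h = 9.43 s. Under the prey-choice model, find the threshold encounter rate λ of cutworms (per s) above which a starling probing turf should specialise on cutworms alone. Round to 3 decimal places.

Drop ant pupae once their profitability E₂/h₂ falls below the rate achievable on cutworms alone: E₂/h₂ = λE₁/(1 + λh₁).
Solve for λ: λE₁h₂ = E₂(1 + λh₁) → λ(E₁h₂ − E₂h₁) = E₂ → λ = E₂/(E₁h₂ − E₂h₁).
λ = 1.78/(12×9.43 − 1.78×16.6) = 1.78/83.61 = 0.02129 per s.

0.021 per s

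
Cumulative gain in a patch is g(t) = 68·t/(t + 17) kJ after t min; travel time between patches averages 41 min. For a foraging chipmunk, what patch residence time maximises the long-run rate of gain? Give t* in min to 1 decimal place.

Optimal t* satisfies g'(t*) = g(t*)/(T + t*).
g'(t) = 68·17/(t + 17)². Setting 68·17/(t+17)² = 68t/[(t+17)(41+t)] gives 17(41+t) = t(t+17), so t² = 17×41 = 697.
t* = √697 = 26.4 min.

26.4 min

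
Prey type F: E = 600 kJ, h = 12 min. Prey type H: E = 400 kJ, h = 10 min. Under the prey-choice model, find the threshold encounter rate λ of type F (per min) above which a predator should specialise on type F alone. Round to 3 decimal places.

0.333 per min

At the threshold, the rate on type F alone equals the profitability of type H: λ·600/(1 + λ·12) = 400/10 = 40.
Rearranging, λ(600 − 40×12) = 40, so λ = 40/120 = 0.3333 per min.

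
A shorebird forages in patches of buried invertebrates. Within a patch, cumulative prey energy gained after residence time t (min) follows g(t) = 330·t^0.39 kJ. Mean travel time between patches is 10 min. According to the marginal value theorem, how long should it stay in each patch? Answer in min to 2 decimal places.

6.39 min

By the marginal value theorem, leave when the instantaneous gain rate g'(t) equals the habitat-wide average g(t)/(T + t).
g'(t) = 0.39·330·t^-0.61. Setting 0.39·330·t^-0.61 = 330·t^0.39/(10+t) gives 0.39(10+t) = t, so 0.61·t = 0.39×10.
t* = 0.39×10/0.61 = 6.393 min.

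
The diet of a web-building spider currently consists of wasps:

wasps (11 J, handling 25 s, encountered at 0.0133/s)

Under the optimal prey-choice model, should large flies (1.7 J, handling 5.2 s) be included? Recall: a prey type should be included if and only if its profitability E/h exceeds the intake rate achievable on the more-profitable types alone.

Yes

Current rate: (0.0133×11)/(1 + 0.0133×25) = 0.1098 J/s.
large flies: E/h = 1.7/5.2 = 0.3269 J/s.
Since 0.3269 > R, including large flies increases the long-run rate.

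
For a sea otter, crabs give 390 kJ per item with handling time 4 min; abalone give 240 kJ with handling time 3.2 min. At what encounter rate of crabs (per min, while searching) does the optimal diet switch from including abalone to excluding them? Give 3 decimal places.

At the threshold, the rate on crabs alone equals the profitability of abalone: λ·390/(1 + λ·4) = 240/3.2 = 75.
Rearranging, λ(390 − 75×4) = 75, so λ = 75/90 = 0.8333 per min.

0.833 per min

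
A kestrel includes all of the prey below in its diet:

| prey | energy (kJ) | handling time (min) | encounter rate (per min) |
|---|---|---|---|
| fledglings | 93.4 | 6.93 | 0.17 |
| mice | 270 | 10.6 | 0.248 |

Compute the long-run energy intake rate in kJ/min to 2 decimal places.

17.23 kJ/min

R = (0.17×93.4 + 0.248×270) / (1 + 0.17×6.93 + 0.248×10.6) = 82.84/4.807 = 17.23 kJ/min.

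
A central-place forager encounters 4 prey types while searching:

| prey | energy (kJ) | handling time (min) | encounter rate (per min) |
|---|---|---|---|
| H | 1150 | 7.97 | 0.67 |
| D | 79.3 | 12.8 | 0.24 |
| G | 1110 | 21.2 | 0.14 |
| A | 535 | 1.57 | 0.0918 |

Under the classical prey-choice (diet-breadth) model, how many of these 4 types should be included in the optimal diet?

Rank by E/h (kJ/min): A 341, H 144, G 52.4, D 6.2. Include each in turn until the next type's E/h falls below the running intake rate.
Rate on top 1: 42.93. H: 144 > 42.93 → include.
Rate on top 2: 126.4. G: 52.4 < 126.4 → exclude; stop.
Optimal diet: A, H — 2 of 4 types.

2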